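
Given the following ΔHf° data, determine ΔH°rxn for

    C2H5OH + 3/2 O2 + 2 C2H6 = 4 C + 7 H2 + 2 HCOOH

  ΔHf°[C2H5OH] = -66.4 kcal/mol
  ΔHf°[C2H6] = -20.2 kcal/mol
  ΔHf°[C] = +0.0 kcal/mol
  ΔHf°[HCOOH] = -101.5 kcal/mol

ΔH°rxn = -96.2 kcal/mol

ΔH°rxn = Σ nΔHf°(products) − Σ nΔHf°(reactants).
Products: 4·(+0.0) + 7·(+0.0) + 2·(-101.5) = -203.0
Reactants: 1·(-66.4) + 3/2·(+0.0) + 2·(-20.2) = -106.8
ΔH°rxn = (-203.0) − (-106.8) = -96.2 kcal/mol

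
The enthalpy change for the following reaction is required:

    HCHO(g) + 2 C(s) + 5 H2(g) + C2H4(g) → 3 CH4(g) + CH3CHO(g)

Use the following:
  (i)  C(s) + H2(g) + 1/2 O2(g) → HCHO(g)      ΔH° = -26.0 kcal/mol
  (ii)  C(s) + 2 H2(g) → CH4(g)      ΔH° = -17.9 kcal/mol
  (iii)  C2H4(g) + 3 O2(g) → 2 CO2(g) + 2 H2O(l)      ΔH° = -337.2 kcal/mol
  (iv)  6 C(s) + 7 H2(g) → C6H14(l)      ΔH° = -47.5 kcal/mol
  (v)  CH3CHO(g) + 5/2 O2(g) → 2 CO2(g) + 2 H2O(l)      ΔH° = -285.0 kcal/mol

ΔH° = -79.9 kcal/mol

(i) reversed (reverse to put HCHO(g) on the reactant side): +26.0 kcal/mol
(ii) × 3 (×3 to match 3 CH4(g) in the target): (3)·(-17.9) = -53.7 kcal/mol
(iii) as written (C2H4(g) already on the reactant side): -337.2 kcal/mol
(iv): not needed (C6H14(l) appears nowhere else).
(v) reversed (reverse to put CH3CHO(g) on the product side): +285.0 kcal/mol
ΔH° = (-1)·(-26.0) + (3)·(-17.9) + (1)·(-337.2) + (-1)·(-285.0) = -79.9 kcal/mol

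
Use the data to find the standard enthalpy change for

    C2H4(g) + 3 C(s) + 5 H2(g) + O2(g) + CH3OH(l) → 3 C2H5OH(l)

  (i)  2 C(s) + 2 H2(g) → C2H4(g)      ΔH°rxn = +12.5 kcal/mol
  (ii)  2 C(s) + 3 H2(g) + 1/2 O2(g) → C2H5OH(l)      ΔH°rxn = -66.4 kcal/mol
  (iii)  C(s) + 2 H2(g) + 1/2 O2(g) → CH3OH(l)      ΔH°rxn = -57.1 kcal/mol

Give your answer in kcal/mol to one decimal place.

(i) reversed: -12.5 kcal/mol
(ii) × 3: (3)·(-66.4) = -199.2 kcal/mol
(iii) reversed: +57.1 kcal/mol
Combining the equations, ΔH°rxn = (-1)·(+12.5) + (3)·(-66.4) + (-1)·(-57.1) = -154.6 kcal/mol

ΔH°rxn = -154.6 kcal/mol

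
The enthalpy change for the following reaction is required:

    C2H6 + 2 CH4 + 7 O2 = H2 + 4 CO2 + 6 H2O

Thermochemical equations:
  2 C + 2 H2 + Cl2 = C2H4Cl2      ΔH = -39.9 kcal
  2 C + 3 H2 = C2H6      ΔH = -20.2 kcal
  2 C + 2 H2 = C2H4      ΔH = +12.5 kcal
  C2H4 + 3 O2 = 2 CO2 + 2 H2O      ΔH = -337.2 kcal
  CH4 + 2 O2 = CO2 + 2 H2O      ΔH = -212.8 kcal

ΔH = -730.1 kcal

equation 1: not needed (C2H4Cl2 appears nowhere else).
equation 2 reversed (C2H6 must end up as a reactant): +20.2 kcal
equation 3 as written: +12.5 kcal
equation 4 as written: -337.2 kcal
equation 5 × 2 (scale by 2 for the 2 CH4): (2)·(-212.8) = -425.6 kcal
ΔH = (+20.2) + (+12.5) + (-337.2) + (-425.6) = -730.1 kcal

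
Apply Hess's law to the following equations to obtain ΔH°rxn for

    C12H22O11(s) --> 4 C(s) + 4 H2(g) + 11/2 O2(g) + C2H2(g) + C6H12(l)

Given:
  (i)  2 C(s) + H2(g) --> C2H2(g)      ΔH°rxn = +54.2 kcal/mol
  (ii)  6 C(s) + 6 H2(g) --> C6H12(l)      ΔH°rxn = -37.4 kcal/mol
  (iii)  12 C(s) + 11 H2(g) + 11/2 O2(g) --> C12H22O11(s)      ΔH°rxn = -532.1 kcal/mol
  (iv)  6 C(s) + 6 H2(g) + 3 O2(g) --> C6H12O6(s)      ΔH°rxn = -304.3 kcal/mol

ΔH°rxn = 548.9 kcal/mol

(i) as written: +54.2 kcal/mol
(ii) as written: -37.4 kcal/mol
(iii) reversed: +532.1 kcal/mol
(iv): not needed.
ΔH°rxn = (+54.2) + (-37.4) + (+532.1) = 548.9 kcal/mol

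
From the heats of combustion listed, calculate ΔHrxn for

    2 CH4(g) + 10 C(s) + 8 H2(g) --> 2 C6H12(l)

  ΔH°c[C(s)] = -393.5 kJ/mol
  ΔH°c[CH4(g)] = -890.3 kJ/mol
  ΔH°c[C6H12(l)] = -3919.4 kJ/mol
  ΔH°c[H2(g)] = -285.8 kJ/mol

Using ΔH = Σ nΔHc°(reactants) − Σ nΔHc°(products):
= [2·(-890.3) + 10·(-393.5) + 8·(-285.8)] − [2·(-3919.4)]
= -163.2 kJ/mol

ΔHrxn = -163.2 kJ/mol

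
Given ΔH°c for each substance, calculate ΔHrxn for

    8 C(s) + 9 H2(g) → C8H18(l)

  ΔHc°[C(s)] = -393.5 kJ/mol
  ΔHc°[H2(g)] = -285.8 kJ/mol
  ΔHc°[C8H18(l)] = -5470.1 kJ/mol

ΔHrxn = -250.1 kJ/mol

Using ΔH = Σ nΔHc°(reactants) − Σ nΔHc°(products):
= [8·(-393.5) + 9·(-285.8)] − [1·(-5470.1)]
= -250.1 kJ/mol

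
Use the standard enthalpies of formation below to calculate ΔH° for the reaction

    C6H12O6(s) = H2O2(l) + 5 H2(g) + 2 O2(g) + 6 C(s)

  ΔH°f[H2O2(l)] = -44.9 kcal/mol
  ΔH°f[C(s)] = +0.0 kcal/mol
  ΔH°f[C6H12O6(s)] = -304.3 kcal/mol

Products: 1·(-44.9) + 5·(+0.0) + 2·(+0.0) + 6·(+0.0) = -44.9
Reactants: 1·(-304.3) = -304.3
ΔH° = (-44.9) − (-304.3) = 259.4 kcal/mol

ΔH° = 259.4 kcal/mol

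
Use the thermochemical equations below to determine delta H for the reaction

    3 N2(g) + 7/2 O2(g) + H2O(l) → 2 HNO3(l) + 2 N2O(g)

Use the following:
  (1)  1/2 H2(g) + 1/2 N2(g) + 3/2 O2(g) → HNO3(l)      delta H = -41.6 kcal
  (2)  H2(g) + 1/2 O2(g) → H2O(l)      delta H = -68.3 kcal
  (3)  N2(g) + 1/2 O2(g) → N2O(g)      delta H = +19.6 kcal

(1) × 2: (2)·(-41.6) = -83.2 kcal
(2) reversed: +68.3 kcal
(3) × 2: (2)·(+19.6) = +39.2 kcal
delta H = (2)·(-41.6) + (-1)·(-68.3) + (2)·(+19.6) = 24.3 kcal

delta H = 24.3 kcal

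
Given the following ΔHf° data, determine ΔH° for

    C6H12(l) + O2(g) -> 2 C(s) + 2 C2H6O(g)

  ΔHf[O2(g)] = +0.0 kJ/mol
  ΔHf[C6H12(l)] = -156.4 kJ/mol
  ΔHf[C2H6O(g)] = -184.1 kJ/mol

Products: 2·(+0.0) + 2·(-184.1) = -368.2
Reactants: 1·(-156.4) + 1·(+0.0) = -156.4
ΔH° = (-368.2) − (-156.4) = -211.8 kJ/mol

ΔH° = -211.8 kJ/mol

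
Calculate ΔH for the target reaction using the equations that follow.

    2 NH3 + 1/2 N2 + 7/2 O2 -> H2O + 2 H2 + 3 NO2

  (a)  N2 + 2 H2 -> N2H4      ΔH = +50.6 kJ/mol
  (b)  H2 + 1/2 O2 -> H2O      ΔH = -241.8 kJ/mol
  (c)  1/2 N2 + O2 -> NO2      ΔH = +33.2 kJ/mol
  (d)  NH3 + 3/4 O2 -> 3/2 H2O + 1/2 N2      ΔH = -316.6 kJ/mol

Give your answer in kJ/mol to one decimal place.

(a): not needed (N2H4 appears nowhere else).
(b) reversed and × 2: (-2)·(-241.8) = +483.6 kJ/mol
(c) × 3 (×3 to match 3 NO2 in the target): (3)·(+33.2) = +99.6 kJ/mol
(d) × 2 (scale by 2 for the 2 NH3): (2)·(-316.6) = -633.2 kJ/mol
By Hess's law, ΔH = (-2)·(-241.8) + (3)·(+33.2) + (2)·(-316.6) = -50.0 kJ/mol

ΔH = -50.0 kJ/mol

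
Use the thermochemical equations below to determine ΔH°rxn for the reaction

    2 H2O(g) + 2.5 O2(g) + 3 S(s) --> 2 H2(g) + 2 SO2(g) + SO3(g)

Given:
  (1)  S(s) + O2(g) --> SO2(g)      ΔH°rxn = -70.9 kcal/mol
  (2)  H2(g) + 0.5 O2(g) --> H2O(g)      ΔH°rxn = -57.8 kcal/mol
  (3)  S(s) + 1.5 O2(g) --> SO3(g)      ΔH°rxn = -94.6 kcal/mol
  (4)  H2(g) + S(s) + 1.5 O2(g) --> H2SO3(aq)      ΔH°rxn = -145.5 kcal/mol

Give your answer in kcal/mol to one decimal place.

ΔH°rxn = -120.8 kcal/mol

(1) × 2 (scale by 2 for the 2 SO2(g)): (2)·(-70.9) = -141.8 kcal/mol
(2) reversed and × 2 (reverse to put H2O(g) on the reactant side; ×2 to match 2 H2O(g) in the target): (-2)·(-57.8) = +115.6 kcal/mol
(3) as written (SO3(g) already on the product side): -94.6 kcal/mol
(4): not needed (H2SO3(aq) appears nowhere else).
ΔH°rxn = (-141.8) + (+115.6) + (-94.6) = -120.8 kcal/mol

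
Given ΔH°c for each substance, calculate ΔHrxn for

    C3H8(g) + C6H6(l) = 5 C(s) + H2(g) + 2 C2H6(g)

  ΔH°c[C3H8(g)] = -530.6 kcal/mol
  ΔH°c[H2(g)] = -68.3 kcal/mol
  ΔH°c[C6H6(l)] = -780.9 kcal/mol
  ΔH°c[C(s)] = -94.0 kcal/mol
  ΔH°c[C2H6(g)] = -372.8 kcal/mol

Using ΔH = Σ nΔHc°(reactants) − Σ nΔHc°(products):
= [1·(-530.6) + 1·(-780.9)] − [5·(-94.0) + 1·(-68.3) + 2·(-372.8)]
= -27.6 kcal/mol

ΔHrxn = -27.6 kcal/mol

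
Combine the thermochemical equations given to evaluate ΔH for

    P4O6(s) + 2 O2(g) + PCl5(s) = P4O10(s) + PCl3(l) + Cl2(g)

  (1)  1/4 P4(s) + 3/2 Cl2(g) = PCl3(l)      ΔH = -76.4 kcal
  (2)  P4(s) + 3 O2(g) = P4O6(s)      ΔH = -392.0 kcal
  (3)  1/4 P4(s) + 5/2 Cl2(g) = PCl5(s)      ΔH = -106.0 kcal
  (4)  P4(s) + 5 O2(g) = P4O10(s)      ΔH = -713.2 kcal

(1) as written (PCl3(l) already on the product side): -76.4 kcal
(2) reversed (P4O6(s) must end up as a reactant): +392.0 kcal
(3) reversed (reverse to put PCl5(s) on the reactant side): +106.0 kcal
(4) as written (P4O10(s) already on the product side): -713.2 kcal
ΔH = (1)·(-76.4) + (-1)·(-392.0) + (-1)·(-106.0) + (1)·(-713.2) = -291.6 kcal

ΔH = -291.6 kcal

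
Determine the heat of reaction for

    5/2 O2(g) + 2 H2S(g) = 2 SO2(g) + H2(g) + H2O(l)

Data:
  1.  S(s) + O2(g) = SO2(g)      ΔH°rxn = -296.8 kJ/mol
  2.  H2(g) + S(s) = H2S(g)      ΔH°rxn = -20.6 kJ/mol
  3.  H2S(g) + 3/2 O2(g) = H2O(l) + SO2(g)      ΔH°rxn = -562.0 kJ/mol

eq. 1 as written: -296.8 kJ/mol
eq. 2 reversed: +20.6 kJ/mol
eq. 3 as written: -562.0 kJ/mol
ΔH°rxn = (1)·(-296.8) + (-1)·(-20.6) + (1)·(-562.0) = -838.2 kJ/mol

ΔH°rxn = -838.2 kJ/mol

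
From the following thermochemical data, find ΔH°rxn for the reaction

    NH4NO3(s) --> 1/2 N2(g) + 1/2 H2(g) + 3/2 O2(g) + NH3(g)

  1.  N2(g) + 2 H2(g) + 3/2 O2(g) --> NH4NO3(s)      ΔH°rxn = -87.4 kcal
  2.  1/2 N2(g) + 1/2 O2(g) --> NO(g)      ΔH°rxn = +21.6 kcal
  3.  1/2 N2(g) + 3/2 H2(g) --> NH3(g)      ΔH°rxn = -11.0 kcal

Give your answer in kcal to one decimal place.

eq. 1 reversed (reverse to put NH4NO3(s) on the reactant side): +87.4 kcal
eq. 2: not needed (NO(g) appears nowhere else).
eq. 3 as written (NH3(g) already on the product side): -11.0 kcal
Since enthalpy is a state function, ΔH°rxn = (-1)·(-87.4) + (1)·(-11.0) = 76.4 kcal

ΔH°rxn = 76.4 kcal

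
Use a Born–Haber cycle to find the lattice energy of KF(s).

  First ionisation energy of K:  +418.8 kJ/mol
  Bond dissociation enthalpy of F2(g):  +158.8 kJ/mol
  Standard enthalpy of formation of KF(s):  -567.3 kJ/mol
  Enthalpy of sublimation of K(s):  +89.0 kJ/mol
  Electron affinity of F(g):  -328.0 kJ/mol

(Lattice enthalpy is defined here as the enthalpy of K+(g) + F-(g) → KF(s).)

ΔHf° = 1·ΔHsub + 1·(ΣIE) + 1/2·D(F2) + 1·EA + U
-567.3 = 1·(+89.0) + 1·(+418.8) + 1/2·(+158.8) + 1·(-328.0) + U
U = -567.3 − (+259.2) = -826.5 kJ/mol

U = -826.5 kJ/mol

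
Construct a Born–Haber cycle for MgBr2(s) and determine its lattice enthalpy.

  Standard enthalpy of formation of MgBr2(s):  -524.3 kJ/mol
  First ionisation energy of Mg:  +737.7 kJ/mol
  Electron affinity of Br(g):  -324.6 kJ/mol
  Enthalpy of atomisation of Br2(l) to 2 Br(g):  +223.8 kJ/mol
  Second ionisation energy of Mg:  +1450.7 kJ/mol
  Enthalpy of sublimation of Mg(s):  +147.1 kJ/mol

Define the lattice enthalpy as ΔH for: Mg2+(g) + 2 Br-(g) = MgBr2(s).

ΔHf° = 1·ΔHsub + 1·(ΣIE) + 1·D(Br2) + 2·EA + U
-524.3 = 1·(+147.1) + 1·(+2188.4) + 1·(+223.8) + 2·(-324.6) + U
U = -524.3 − (+1910.1) = -2434.4 kJ/mol

U = -2434.4 kJ/mol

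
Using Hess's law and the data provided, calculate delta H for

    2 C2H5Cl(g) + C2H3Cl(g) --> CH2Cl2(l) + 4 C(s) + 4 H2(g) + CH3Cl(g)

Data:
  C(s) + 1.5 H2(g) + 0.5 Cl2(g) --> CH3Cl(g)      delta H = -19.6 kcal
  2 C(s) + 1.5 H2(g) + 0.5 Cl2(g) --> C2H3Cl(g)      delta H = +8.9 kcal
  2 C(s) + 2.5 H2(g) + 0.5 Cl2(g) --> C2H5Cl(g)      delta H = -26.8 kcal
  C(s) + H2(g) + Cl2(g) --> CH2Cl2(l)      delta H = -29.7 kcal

delta H = -4.6 kcal

equation 1 as written: -19.6 kcal
equation 2 reversed: -8.9 kcal
equation 3 reversed and × 2: (-2)·(-26.8) = +53.6 kcal
equation 4 as written: -29.7 kcal
Since enthalpy is a state function, delta H = (1)·(-19.6) + (-1)·(+8.9) + (-2)·(-26.8) + (1)·(-29.7) = -4.6 kcal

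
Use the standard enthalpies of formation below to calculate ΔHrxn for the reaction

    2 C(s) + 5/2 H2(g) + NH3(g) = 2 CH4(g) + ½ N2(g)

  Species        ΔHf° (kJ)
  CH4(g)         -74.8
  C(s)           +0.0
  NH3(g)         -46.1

Products: 2·(-74.8) + 1/2·(+0.0) = -149.6
Reactants: 2·(+0.0) + 5/2·(+0.0) + 1·(-46.1) = -46.1
ΔHrxn = (-149.6) − (-46.1) = -103.5 kJ

ΔHrxn = -103.5 kJ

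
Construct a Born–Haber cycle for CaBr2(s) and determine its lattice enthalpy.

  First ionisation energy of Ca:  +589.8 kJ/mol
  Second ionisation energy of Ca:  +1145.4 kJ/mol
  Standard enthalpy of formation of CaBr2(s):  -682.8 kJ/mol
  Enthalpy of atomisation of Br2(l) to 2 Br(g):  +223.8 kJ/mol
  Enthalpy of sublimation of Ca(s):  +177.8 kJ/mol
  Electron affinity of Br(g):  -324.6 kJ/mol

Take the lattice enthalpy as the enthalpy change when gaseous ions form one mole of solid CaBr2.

U = -2170.4 kJ/mol

ΔHf° = 1·ΔHsub + 1·(ΣIE) + 1·D(Br2) + 2·EA + U
-682.8 = 1·(+177.8) + 1·(+1735.2) + 1·(+223.8) + 2·(-324.6) + U
U = -682.8 − (+1487.6) = -2170.4 kJ/mol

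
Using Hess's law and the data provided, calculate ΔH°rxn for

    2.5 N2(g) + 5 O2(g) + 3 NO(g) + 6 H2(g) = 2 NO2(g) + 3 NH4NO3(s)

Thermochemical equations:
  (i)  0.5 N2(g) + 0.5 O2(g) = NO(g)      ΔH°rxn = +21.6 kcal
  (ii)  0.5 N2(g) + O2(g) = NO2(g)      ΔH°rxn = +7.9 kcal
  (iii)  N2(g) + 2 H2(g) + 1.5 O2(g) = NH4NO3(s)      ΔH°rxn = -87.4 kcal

ΔH°rxn = -311.2 kcal

(i) reversed and × 3: (-3)·(+21.6) = -64.8 kcal
(ii) × 2: (2)·(+7.9) = +15.8 kcal
(iii) × 3: (3)·(-87.4) = -262.2 kcal
Combining the equations, ΔH°rxn = (-3)·(+21.6) + (2)·(+7.9) + (3)·(-87.4) = -311.2 kcal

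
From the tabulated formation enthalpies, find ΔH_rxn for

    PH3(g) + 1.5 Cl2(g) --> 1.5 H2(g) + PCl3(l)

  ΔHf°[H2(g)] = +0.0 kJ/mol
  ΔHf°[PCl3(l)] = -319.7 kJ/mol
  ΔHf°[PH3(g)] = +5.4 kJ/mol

Products: 3/2·(+0.0) + 1·(-319.7) = -319.7
Reactants: 1·(+5.4) + 3/2·(+0.0) = +5.4
ΔH_rxn = (-319.7) − (+5.4) = -325.1 kJ/mol

ΔH_rxn = -325.1 kJ/mol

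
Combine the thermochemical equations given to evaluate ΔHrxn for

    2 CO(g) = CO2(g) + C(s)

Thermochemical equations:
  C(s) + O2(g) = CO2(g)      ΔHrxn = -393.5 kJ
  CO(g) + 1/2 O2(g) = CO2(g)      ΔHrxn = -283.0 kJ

equation 1 reversed (reverse to put C(s) on the product side): +393.5 kJ
equation 2 × 2 (×2 to match 2 CO(g) in the target): (2)·(-283.0) = -566.0 kJ
Summing the manipulated equations, ΔHrxn = (+393.5) + (-566.0) = -172.5 kJ

ΔHrxn = -172.5 kJ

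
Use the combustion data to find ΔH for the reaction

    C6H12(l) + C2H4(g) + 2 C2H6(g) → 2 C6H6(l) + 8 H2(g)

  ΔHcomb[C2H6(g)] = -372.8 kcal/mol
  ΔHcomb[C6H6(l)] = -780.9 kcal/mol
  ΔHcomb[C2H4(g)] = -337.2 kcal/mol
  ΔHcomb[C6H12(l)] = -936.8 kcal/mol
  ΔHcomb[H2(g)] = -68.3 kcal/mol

Using ΔH = Σ nΔHc°(reactants) − Σ nΔHc°(products):
= [1·(-936.8) + 1·(-337.2) + 2·(-372.8)] − [2·(-780.9) + 8·(-68.3)]
= 88.6 kcal/mol

ΔH = 88.6 kcal/mol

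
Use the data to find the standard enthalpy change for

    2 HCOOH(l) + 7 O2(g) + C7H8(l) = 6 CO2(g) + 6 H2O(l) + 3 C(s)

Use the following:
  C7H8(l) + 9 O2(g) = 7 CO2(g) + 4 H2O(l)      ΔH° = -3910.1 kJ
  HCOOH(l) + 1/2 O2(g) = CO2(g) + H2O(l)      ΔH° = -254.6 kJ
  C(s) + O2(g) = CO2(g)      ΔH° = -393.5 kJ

equation 1 as written: -3910.1 kJ
equation 2 × 2: (2)·(-254.6) = -509.2 kJ
equation 3 reversed and × 3: (-3)·(-393.5) = +1180.5 kJ
ΔH° = (1)·(-3910.1) + (2)·(-254.6) + (-3)·(-393.5) = -3238.8 kJ

ΔH° = -3238.8 kJ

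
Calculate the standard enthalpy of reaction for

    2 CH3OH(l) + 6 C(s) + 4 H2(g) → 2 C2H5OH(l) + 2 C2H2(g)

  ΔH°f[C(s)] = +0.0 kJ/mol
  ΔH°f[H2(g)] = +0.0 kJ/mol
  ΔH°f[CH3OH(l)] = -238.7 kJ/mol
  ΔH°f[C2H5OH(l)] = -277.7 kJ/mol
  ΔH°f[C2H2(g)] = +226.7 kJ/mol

Products: 2·(-277.7) + 2·(+226.7) = -102.0
Reactants: 2·(-238.7) + 6·(+0.0) + 4·(+0.0) = -477.4
ΔHrxn = (-102.0) − (-477.4) = 375.4 kJ/mol

ΔHrxn = 375.4 kJ/mol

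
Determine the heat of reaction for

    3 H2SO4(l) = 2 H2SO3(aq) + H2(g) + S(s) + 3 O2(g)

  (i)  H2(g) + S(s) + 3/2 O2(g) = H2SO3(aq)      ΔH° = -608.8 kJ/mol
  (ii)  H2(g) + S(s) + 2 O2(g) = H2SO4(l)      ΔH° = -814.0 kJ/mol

ΔH° = 1224.4 kJ/mol

(i) × 2: (2)·(-608.8) = -1217.6 kJ/mol
(ii) reversed and × 3: (-3)·(-814.0) = +2442.0 kJ/mol
Since enthalpy is a state function, ΔH° = (2)·(-608.8) + (-3)·(-814.0) = 1224.4 kJ/mol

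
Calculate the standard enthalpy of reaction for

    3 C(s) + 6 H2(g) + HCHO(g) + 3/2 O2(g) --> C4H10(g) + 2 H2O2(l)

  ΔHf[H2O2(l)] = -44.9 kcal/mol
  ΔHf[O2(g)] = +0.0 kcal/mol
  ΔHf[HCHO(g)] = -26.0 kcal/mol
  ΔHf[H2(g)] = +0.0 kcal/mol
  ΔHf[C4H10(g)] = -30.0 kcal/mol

Products: 1·(-30.0) + 2·(-44.9) = -119.8
Reactants: 3·(+0.0) + 6·(+0.0) + 1·(-26.0) + 3/2·(+0.0) = -26.0
ΔH° = (-119.8) − (-26.0) = -93.8 kcal/mol

ΔH° = -93.8 kcal/mol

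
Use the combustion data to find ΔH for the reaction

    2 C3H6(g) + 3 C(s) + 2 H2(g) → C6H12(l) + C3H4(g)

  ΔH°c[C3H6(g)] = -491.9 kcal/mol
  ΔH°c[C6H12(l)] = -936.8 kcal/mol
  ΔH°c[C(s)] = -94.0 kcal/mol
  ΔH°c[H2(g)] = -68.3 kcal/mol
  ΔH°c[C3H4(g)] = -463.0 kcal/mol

With combustion enthalpies, reactants minus products:
= [2·(-491.9) + 3·(-94.0) + 2·(-68.3)] − [1·(-936.8) + 1·(-463.0)]
= -2.6 kcal/mol

ΔH = -2.6 kcal/mol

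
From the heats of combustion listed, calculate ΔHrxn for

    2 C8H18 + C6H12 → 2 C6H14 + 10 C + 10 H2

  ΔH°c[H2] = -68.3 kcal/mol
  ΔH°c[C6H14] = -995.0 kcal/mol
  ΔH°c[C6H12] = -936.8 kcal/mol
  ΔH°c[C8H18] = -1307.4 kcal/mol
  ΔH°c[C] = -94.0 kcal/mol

ΔHrxn = 61.4 kcal/mol

Using ΔH = Σ nΔHc°(reactants) − Σ nΔHc°(products):
= [2·(-1307.4) + 1·(-936.8)] − [2·(-995.0) + 10·(-94.0) + 10·(-68.3)]
= 61.4 kcal/mol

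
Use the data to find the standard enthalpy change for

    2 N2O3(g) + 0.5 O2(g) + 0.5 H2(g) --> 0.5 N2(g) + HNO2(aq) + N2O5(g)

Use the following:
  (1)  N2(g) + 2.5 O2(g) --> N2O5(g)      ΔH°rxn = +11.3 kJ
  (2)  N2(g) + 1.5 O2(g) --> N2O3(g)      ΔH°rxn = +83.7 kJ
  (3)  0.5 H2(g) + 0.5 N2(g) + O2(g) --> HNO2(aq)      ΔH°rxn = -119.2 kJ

ΔH°rxn = -275.3 kJ

(1) as written (N2O5(g) already on the product side): +11.3 kJ
(2) reversed and × 2 (N2O3(g) must end up as a reactant; ×2 to match 2 N2O3(g) in the target): (-2)·(+83.7) = -167.4 kJ
(3) as written (HNO2(aq) already on the product side): -119.2 kJ
ΔH°rxn = (+11.3) + (-167.4) + (-119.2) = -275.3 kJ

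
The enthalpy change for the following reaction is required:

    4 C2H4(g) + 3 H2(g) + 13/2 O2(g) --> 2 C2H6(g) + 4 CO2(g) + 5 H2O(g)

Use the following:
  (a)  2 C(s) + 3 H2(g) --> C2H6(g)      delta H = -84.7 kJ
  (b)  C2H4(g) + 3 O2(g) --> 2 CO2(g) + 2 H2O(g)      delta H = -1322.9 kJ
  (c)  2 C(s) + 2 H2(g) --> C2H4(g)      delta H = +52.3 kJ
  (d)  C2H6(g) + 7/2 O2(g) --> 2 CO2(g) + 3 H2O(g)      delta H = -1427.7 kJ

(a) × 3: (3)·(-84.7) = -254.1 kJ
(b) as written: -1322.9 kJ
(c) reversed and × 3: (-3)·(+52.3) = -156.9 kJ
(d) as written: -1427.7 kJ
delta H = (-254.1) + (-1322.9) + (-156.9) + (-1427.7) = -3161.6 kJ

delta H = -3161.6 kJ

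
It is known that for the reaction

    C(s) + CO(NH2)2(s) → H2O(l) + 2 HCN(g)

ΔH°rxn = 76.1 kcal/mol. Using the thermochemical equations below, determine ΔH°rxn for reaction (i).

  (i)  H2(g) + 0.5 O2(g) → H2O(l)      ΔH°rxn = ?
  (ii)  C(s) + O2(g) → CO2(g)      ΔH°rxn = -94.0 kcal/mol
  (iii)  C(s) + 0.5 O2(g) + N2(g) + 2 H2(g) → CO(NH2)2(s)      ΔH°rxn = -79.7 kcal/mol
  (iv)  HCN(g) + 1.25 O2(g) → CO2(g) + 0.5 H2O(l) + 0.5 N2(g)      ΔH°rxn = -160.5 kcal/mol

(i) × 2: contributes 2·x
(ii) × 2: (2)·(-94.0) = -188.0 kcal/mol
(iii) reversed (CO(NH2)2(s) must end up as a reactant): +79.7 kcal/mol
(iv) reversed and × 2 (reverse to put HCN(g) on the product side; ×2 to match 2 HCN(g) in the target): (-2)·(-160.5) = +321.0 kcal/mol
+76.1 = (-188.0) + (+79.7) + (+321.0) + 2·x
x = (+76.1 − (+212.7)) / (2) = -68.3 kcal/mol

ΔH°rxn = -68.3 kcal/mol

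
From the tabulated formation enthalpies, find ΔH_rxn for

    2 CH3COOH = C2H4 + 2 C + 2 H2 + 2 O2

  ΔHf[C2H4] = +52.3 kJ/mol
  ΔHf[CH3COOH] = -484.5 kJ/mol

Products: 1·(+52.3) + 2·(+0.0) + 2·(+0.0) + 2·(+0.0) = +52.3
Reactants: 2·(-484.5) = -969.0
ΔH_rxn = (+52.3) − (-969.0) = 1021.3 kJ/mol

ΔH_rxn = 1021.3 kJ/mol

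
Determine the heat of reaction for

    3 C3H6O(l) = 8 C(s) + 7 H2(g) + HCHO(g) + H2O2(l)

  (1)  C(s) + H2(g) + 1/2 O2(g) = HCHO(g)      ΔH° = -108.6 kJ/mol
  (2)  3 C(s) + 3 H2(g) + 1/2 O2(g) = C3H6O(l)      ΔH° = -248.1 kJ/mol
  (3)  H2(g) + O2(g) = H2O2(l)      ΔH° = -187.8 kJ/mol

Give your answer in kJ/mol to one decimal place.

ΔH° = 447.9 kJ/mol

(1) as written (HCHO(g) already on the product side): -108.6 kJ/mol
(2) reversed and × 3 (C3H6O(l) must end up as a reactant; ×3 to match 3 C3H6O(l) in the target): (-3)·(-248.1) = +744.3 kJ/mol
(3) as written (H2O2(l) already on the product side): -187.8 kJ/mol
Combining the equations, ΔH° = (-108.6) + (+744.3) + (-187.8) = 447.9 kJ/mol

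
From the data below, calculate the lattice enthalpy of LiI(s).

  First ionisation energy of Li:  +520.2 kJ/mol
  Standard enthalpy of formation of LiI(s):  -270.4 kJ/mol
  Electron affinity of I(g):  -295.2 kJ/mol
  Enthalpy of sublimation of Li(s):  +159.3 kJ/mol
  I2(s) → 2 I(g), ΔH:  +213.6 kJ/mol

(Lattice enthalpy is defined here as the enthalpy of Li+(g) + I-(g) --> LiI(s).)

ΔHf° = 1·ΔHsub + 1·(ΣIE) + 1/2·D(I2) + 1·EA + U
-270.4 = 1·(+159.3) + 1·(+520.2) + 1/2·(+213.6) + 1·(-295.2) + U
U = -270.4 − (+491.1) = -761.5 kJ/mol

U = -761.5 kJ/mol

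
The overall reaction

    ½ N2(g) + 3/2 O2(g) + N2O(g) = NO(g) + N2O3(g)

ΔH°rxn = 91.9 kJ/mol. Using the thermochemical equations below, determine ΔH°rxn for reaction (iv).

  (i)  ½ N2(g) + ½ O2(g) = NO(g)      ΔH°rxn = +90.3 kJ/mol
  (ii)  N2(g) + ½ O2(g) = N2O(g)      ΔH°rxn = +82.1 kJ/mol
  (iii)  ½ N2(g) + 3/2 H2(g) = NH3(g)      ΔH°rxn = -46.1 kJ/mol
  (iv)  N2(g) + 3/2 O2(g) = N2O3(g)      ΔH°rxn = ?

(i) as written: +90.3 kJ/mol
(ii) reversed: -82.1 kJ/mol
(iii): not needed.
(iv) as written: contributes x
+91.9 = (+90.3) + (-82.1) + x
x = (+91.9 − (+8.2)) / (1) = 83.7 kJ/mol

ΔH°rxn = 83.7 kJ/mol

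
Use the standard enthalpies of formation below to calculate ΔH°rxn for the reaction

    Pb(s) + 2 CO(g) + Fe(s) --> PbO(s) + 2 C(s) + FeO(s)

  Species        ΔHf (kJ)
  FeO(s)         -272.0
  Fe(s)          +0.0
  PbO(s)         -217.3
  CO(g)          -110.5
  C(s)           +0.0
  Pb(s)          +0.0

ΔH°rxn = -268.3 kJ

ΔH°rxn = Σ nΔHf°(products) − Σ nΔHf°(reactants).
Products: 1·(-217.3) + 2·(+0.0) + 1·(-272.0) = -489.3
Reactants: 1·(+0.0) + 2·(-110.5) + 1·(+0.0) = -221.0
ΔH°rxn = (-489.3) − (-221.0) = -268.3 kJ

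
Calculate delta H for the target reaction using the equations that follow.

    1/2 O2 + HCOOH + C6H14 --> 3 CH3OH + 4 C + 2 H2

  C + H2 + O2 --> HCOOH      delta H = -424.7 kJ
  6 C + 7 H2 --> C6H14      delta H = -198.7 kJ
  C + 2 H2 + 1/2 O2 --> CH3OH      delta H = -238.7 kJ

delta H = -92.7 kJ

equation 1 reversed: +424.7 kJ
equation 2 reversed: +198.7 kJ
equation 3 × 3: (3)·(-238.7) = -716.1 kJ
By Hess's law, delta H = (-1)·(-424.7) + (-1)·(-198.7) + (3)·(-238.7) = -92.7 kJ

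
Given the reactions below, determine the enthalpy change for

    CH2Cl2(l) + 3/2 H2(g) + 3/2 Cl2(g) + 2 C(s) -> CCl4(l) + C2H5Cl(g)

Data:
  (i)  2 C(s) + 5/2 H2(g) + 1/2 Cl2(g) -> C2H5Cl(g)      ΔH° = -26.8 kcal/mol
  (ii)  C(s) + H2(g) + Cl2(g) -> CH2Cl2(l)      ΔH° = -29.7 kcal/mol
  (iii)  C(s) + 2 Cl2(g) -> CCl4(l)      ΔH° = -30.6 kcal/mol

(i) as written (C2H5Cl(g) already on the product side): -26.8 kcal/mol
(ii) reversed (CH2Cl2(l) must end up as a reactant): +29.7 kcal/mol
(iii) as written (CCl4(l) already on the product side): -30.6 kcal/mol
Combining the equations, ΔH° = (1)·(-26.8) + (-1)·(-29.7) + (1)·(-30.6) = -27.7 kcal/mol

ΔH° = -27.7 kcal/mol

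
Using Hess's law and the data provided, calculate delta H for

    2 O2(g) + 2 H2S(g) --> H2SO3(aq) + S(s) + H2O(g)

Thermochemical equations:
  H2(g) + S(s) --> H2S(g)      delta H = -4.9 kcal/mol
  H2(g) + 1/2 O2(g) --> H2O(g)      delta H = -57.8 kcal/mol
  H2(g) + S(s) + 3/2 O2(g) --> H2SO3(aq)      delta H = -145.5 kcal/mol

equation 1 reversed and × 2: (-2)·(-4.9) = +9.8 kcal/mol
equation 2 as written: -57.8 kcal/mol
equation 3 as written: -145.5 kcal/mol
Combining the equations, delta H = (+9.8) + (-57.8) + (-145.5) = -193.5 kcal/mol

delta H = -193.5 kcal/mol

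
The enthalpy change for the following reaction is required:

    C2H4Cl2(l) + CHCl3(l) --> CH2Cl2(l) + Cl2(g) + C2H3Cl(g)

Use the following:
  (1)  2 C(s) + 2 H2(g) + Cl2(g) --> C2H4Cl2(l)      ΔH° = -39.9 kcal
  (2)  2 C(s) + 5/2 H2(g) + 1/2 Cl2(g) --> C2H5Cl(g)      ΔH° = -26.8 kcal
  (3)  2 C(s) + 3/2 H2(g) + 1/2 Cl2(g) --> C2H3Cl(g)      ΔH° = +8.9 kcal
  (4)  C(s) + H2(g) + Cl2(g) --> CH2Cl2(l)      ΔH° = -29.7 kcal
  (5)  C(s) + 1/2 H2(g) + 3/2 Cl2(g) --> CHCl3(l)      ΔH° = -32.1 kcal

(1) reversed (C2H4Cl2(l) must end up as a reactant): +39.9 kcal
(2): not needed (C2H5Cl(g) appears nowhere else).
(3) as written (C2H3Cl(g) already on the product side): +8.9 kcal
(4) as written (CH2Cl2(l) already on the product side): -29.7 kcal
(5) reversed (reverse to put CHCl3(l) on the reactant side): +32.1 kcal
ΔH° = (-1)·(-39.9) + (1)·(+8.9) + (1)·(-29.7) + (-1)·(-32.1) = 51.2 kcal

ΔH° = 51.2 kcal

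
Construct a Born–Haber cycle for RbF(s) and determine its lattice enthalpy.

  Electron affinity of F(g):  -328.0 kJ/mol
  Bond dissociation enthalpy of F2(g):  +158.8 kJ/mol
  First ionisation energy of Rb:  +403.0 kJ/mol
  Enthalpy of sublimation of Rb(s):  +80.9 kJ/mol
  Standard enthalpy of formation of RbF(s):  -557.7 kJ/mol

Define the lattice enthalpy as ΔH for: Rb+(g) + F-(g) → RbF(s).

U = -793.0 kJ/mol

ΔHf° = 1·ΔHsub + 1·(ΣIE) + 1/2·D(F2) + 1·EA + U
-557.7 = 1·(+80.9) + 1·(+403.0) + 1/2·(+158.8) + 1·(-328.0) + U
U = -557.7 − (+235.3) = -793.0 kJ/mol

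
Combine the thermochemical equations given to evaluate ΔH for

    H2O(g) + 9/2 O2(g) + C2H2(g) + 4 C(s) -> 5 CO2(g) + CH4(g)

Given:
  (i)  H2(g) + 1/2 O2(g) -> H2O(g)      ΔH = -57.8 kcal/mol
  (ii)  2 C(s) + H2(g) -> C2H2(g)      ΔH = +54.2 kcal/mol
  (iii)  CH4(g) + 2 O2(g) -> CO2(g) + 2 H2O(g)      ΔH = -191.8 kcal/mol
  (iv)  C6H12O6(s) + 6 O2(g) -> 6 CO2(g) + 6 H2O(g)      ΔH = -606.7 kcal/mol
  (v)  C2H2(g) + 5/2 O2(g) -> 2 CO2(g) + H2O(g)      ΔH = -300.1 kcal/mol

(i) reversed and × 2: (-2)·(-57.8) = +115.6 kcal/mol
(ii) × 2 (×2 to match 4 C(s) in the target): (2)·(+54.2) = +108.4 kcal/mol
(iii) reversed (reverse to put CH4(g) on the product side): +191.8 kcal/mol
(iv): not needed (C6H12O6(s) appears nowhere else).
(v) × 3: (3)·(-300.1) = -900.3 kcal/mol
Since enthalpy is a state function, ΔH = (-2)·(-57.8) + (2)·(+54.2) + (-1)·(-191.8) + (3)·(-300.1) = -484.5 kcal/mol

ΔH = -484.5 kcal/mol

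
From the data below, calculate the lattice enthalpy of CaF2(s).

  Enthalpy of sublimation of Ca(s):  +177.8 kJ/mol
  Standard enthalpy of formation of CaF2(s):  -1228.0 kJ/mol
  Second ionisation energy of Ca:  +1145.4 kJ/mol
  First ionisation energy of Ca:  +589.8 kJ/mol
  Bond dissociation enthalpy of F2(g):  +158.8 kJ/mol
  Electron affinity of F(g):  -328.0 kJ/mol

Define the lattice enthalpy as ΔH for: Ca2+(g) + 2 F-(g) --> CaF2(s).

U = -2643.8 kJ/mol

ΔHf° = 1·ΔHsub + 1·(ΣIE) + 1·D(F2) + 2·EA + U
-1228.0 = 1·(+177.8) + 1·(+1735.2) + 1·(+158.8) + 2·(-328.0) + U
U = -1228.0 − (+1415.8) = -2643.8 kJ/mol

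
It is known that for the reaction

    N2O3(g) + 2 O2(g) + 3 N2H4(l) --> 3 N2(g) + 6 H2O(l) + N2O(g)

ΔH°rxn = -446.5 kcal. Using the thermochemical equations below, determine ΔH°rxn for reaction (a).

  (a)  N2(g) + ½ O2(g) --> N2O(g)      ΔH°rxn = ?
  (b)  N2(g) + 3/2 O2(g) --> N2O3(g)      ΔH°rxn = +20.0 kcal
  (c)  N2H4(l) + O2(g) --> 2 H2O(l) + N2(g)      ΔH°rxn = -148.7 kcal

(a) as written: contributes x
(b) reversed: -20.0 kcal
(c) × 3: (3)·(-148.7) = -446.1 kcal
-446.5 = (-20.0) + (-446.1) + x
x = (-446.5 − (-466.1)) / (1) = 19.6 kcal

ΔH°rxn = 19.6 kcal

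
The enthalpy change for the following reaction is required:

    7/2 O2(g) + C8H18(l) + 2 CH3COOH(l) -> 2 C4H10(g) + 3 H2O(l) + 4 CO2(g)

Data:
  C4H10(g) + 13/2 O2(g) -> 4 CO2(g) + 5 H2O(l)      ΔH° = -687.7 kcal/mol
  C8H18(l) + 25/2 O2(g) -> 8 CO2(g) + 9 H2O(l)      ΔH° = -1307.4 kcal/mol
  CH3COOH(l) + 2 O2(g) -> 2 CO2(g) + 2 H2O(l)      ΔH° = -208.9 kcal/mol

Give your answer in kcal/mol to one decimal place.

equation 1 reversed and × 2: (-2)·(-687.7) = +1375.4 kcal/mol
equation 2 as written: -1307.4 kcal/mol
equation 3 × 2: (2)·(-208.9) = -417.8 kcal/mol
By Hess's law, ΔH° = (-2)·(-687.7) + (1)·(-1307.4) + (2)·(-208.9) = -349.8 kcal/mol

ΔH° = -349.8 kcal/mol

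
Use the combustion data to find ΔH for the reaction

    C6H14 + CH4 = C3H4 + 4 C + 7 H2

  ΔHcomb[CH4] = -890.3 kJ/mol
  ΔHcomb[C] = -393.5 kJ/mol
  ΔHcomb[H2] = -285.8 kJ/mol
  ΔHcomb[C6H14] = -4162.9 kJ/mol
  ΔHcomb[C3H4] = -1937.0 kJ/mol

ΔH = 458.4 kJ/mol

Using ΔH = Σ nΔHc°(reactants) − Σ nΔHc°(products):
= [1·(-4162.9) + 1·(-890.3)] − [1·(-1937.0) + 4·(-393.5) + 7·(-285.8)]
= 458.4 kJ/mol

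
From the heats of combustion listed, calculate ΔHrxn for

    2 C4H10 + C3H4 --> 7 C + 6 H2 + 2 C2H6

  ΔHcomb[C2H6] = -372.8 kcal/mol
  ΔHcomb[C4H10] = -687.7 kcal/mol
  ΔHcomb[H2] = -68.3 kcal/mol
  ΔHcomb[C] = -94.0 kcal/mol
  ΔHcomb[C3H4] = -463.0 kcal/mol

With combustion enthalpies, reactants minus products:
= [2·(-687.7) + 1·(-463.0)] − [7·(-94.0) + 6·(-68.3) + 2·(-372.8)]
= -25.0 kcal/mol

ΔHrxn = -25.0 kcal/mol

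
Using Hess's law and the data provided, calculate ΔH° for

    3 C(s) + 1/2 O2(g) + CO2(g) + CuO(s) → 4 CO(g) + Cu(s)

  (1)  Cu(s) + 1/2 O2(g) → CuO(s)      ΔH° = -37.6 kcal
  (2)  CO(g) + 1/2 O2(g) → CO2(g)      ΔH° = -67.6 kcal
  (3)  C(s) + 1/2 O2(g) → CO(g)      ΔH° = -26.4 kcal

ΔH° = 26.0 kcal

(1) reversed (reverse to put CuO(s) on the reactant side): +37.6 kcal
(2) reversed (reverse to put CO2(g) on the reactant side): +67.6 kcal
(3) × 3 (×3 to match 3 C(s) in the target): (3)·(-26.4) = -79.2 kcal
Combining the equations, ΔH° = (-1)·(-37.6) + (-1)·(-67.6) + (3)·(-26.4) = 26.0 kcal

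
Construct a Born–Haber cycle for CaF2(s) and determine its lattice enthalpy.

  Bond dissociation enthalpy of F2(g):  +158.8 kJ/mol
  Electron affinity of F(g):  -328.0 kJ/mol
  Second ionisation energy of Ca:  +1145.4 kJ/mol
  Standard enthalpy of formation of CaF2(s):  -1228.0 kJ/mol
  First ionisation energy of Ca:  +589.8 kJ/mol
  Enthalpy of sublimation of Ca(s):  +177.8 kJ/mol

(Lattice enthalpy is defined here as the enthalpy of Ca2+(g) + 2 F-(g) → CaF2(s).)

U = -2643.8 kJ/mol

ΔHf° = 1·ΔHsub + 1·(ΣIE) + 1·D(F2) + 2·EA + U
-1228.0 = 1·(+177.8) + 1·(+1735.2) + 1·(+158.8) + 2·(-328.0) + U
U = -1228.0 − (+1415.8) = -2643.8 kJ/mol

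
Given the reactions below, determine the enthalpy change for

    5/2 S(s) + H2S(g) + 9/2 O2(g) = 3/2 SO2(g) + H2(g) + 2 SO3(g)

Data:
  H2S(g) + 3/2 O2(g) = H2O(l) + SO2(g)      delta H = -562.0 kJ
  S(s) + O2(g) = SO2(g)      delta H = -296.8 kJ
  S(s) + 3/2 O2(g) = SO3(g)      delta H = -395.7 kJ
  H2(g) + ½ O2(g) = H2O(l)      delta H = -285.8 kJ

equation 1 as written (H2S(g) already on the reactant side): -562.0 kJ
equation 2 × 1/2: (1/2)·(-296.8) = -148.4 kJ
equation 3 × 2 (scale by 2 for the 2 SO3(g)): (2)·(-395.7) = -791.4 kJ
equation 4 reversed (reverse to put H2(g) on the product side): +285.8 kJ
Since enthalpy is a state function, delta H = (1)·(-562.0) + (1/2)·(-296.8) + (2)·(-395.7) + (-1)·(-285.8) = -1216.0 kJ

delta H = -1216.0 kJ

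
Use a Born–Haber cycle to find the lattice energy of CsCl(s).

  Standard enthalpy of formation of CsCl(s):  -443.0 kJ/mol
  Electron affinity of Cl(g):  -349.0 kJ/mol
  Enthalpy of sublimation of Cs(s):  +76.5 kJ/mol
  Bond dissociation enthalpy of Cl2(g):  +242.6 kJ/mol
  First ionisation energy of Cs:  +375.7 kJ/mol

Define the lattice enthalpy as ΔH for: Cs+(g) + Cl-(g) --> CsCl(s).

U = -667.5 kJ/mol

ΔHf° = 1·ΔHsub + 1·(ΣIE) + 1/2·D(Cl2) + 1·EA + U
-443.0 = 1·(+76.5) + 1·(+375.7) + 1/2·(+242.6) + 1·(-349.0) + U
U = -443.0 − (+224.5) = -667.5 kJ/mol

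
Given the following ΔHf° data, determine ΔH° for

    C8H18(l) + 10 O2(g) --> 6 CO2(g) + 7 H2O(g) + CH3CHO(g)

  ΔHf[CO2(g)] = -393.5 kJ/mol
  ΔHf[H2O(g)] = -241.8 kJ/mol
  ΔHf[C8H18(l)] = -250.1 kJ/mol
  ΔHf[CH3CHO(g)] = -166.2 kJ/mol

Products: 6·(-393.5) + 7·(-241.8) + 1·(-166.2) = -4219.8
Reactants: 1·(-250.1) + 10·(+0.0) = -250.1
ΔH° = (-4219.8) − (-250.1) = -3969.7 kJ/mol

ΔH° = -3969.7 kJ/mol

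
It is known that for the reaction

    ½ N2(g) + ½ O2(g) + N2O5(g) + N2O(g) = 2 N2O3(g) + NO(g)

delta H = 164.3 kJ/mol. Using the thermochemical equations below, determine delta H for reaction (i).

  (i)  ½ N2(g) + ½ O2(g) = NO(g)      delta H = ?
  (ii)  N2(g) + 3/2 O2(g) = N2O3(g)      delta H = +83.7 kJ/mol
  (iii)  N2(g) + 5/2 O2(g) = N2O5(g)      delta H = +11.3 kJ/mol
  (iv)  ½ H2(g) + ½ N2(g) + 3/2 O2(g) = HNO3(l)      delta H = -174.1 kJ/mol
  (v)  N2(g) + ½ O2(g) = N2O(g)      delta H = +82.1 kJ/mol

(i) as written (NO(g) already on the product side): contributes x
(ii) × 2 (×2 to match 2 N2O3(g) in the target): (2)·(+83.7) = +167.4 kJ/mol
(iii) reversed (reverse to put N2O5(g) on the reactant side): -11.3 kJ/mol
(iv): not needed (H2(g) appears nowhere else).
(v) reversed (N2O(g) must end up as a reactant): -82.1 kJ/mol
+164.3 = (+167.4) + (-11.3) + (-82.1) + x
x = (+164.3 − (+74.0)) / (1) = 90.3 kJ/mol

delta H = 90.3 kJ/mol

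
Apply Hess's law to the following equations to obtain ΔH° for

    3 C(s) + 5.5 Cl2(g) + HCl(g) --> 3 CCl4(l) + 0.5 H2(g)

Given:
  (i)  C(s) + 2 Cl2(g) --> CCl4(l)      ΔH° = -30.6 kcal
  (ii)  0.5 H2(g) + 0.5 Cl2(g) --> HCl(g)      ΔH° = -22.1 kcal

ΔH° = -69.7 kcal

(i) × 3 (scale by 3 for the 3 CCl4(l)): (3)·(-30.6) = -91.8 kcal
(ii) reversed (reverse to put HCl(g) on the reactant side): +22.1 kcal
Combining the equations, ΔH° = (3)·(-30.6) + (-1)·(-22.1) = -69.7 kcal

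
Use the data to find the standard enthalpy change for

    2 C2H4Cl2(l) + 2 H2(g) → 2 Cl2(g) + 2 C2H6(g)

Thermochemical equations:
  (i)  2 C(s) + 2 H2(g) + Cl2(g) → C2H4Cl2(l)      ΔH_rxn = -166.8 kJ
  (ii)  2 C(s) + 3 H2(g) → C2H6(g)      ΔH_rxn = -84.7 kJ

ΔH_rxn = 164.2 kJ

(i) reversed and × 2: (-2)·(-166.8) = +333.6 kJ
(ii) × 2: (2)·(-84.7) = -169.4 kJ
By Hess's law, ΔH_rxn = (+333.6) + (-169.4) = 164.2 kJ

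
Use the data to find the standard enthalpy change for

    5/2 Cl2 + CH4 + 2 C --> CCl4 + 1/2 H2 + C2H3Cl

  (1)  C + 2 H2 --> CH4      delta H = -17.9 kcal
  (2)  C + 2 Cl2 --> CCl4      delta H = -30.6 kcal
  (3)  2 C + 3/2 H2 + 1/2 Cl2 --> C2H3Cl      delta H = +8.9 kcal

(1) reversed (CH4 must end up as a reactant): +17.9 kcal
(2) as written (CCl4 already on the product side): -30.6 kcal
(3) as written (C2H3Cl already on the product side): +8.9 kcal
delta H = (-1)·(-17.9) + (1)·(-30.6) + (1)·(+8.9) = -3.8 kcal

delta H = -3.8 kcal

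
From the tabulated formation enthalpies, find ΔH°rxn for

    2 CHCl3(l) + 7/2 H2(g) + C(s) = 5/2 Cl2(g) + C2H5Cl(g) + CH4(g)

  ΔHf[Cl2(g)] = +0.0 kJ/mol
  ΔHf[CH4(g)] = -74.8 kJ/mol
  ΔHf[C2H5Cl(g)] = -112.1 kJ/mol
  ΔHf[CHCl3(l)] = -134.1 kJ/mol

Products: 5/2·(+0.0) + 1·(-112.1) + 1·(-74.8) = -186.9
Reactants: 2·(-134.1) + 7/2·(+0.0) + 1·(+0.0) = -268.2
ΔH°rxn = (-186.9) − (-268.2) = 81.3 kJ/mol

ΔH°rxn = 81.3 kJ/mol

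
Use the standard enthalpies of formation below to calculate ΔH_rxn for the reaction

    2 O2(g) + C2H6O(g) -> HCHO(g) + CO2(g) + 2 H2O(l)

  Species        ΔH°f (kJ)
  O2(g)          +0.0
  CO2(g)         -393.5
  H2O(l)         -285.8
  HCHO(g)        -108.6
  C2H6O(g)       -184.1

ΔH°rxn = Σ nΔHf°(products) − Σ nΔHf°(reactants).
Products: 1·(-108.6) + 1·(-393.5) + 2·(-285.8) = -1073.7
Reactants: 2·(+0.0) + 1·(-184.1) = -184.1
ΔH_rxn = (-1073.7) − (-184.1) = -889.6 kJ

ΔH_rxn = -889.6 kJ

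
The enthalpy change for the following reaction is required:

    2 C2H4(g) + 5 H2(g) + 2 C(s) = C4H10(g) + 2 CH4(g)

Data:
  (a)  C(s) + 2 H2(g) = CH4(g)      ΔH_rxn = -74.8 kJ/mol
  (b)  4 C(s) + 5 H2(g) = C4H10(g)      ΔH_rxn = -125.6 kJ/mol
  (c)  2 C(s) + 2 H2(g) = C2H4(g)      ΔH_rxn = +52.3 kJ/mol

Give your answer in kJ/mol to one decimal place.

ΔH_rxn = -379.8 kJ/mol

(a) × 2 (×2 to match 2 CH4(g) in the target): (2)·(-74.8) = -149.6 kJ/mol
(b) as written (C4H10(g) already on the product side): -125.6 kJ/mol
(c) reversed and × 2 (C2H4(g) must end up as a reactant; ×2 to match 2 C2H4(g) in the target): (-2)·(+52.3) = -104.6 kJ/mol
ΔH_rxn = (2)·(-74.8) + (1)·(-125.6) + (-2)·(+52.3) = -379.8 kJ/mol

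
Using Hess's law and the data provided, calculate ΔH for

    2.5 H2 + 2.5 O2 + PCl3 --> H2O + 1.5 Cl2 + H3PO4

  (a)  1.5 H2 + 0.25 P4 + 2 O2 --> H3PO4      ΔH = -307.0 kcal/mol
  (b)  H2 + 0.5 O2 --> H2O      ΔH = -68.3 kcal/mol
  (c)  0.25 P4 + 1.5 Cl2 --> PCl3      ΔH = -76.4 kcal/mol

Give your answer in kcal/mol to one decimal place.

ΔH = -298.9 kcal/mol

(a) as written: -307.0 kcal/mol
(b) as written: -68.3 kcal/mol
(c) reversed: +76.4 kcal/mol
Combining the equations, ΔH = (-307.0) + (-68.3) + (+76.4) = -298.9 kcal/mol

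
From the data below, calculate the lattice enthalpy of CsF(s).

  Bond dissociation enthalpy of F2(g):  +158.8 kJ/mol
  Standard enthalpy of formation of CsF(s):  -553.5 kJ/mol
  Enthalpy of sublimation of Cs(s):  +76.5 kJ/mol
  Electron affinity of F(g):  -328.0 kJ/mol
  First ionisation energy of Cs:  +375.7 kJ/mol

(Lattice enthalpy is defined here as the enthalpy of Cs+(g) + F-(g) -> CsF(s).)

ΔHf° = 1·ΔHsub + 1·(ΣIE) + 1/2·D(F2) + 1·EA + U
-553.5 = 1·(+76.5) + 1·(+375.7) + 1/2·(+158.8) + 1·(-328.0) + U
U = -553.5 − (+203.6) = -757.1 kJ/mol

U = -757.1 kJ/mol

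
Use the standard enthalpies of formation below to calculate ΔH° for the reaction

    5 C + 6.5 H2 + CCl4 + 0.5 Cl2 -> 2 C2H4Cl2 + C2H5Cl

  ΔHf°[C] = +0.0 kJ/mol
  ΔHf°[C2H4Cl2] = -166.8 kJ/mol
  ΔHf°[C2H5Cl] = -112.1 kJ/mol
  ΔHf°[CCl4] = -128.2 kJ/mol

ΔH° = -317.5 kJ/mol

ΔH°rxn = Σ nΔHf°(products) − Σ nΔHf°(reactants).
Products: 2·(-166.8) + 1·(-112.1) = -445.7
Reactants: 5·(+0.0) + 13/2·(+0.0) + 1·(-128.2) + 1/2·(+0.0) = -128.2
ΔH° = (-445.7) − (-128.2) = -317.5 kJ/mol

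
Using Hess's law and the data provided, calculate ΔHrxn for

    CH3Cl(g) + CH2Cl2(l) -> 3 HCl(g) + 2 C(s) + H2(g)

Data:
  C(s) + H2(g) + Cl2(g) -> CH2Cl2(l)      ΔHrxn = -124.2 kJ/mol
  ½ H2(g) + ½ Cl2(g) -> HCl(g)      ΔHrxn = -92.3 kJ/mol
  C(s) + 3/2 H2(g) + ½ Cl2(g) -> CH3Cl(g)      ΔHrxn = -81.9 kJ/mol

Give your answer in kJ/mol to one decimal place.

equation 1 reversed: +124.2 kJ/mol
equation 2 × 3: (3)·(-92.3) = -276.9 kJ/mol
equation 3 reversed: +81.9 kJ/mol
By Hess's law, ΔHrxn = (-1)·(-124.2) + (3)·(-92.3) + (-1)·(-81.9) = -70.8 kJ/mol

ΔHrxn = -70.8 kJ/mol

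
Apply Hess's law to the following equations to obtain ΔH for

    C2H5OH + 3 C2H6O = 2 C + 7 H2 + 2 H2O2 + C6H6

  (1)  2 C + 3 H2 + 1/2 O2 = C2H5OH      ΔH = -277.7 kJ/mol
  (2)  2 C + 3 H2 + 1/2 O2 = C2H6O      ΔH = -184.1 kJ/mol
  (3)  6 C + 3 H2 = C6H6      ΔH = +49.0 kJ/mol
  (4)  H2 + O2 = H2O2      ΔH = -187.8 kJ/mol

(1) reversed: +277.7 kJ/mol
(2) reversed and × 3: (-3)·(-184.1) = +552.3 kJ/mol
(3) as written: +49.0 kJ/mol
(4) × 2: (2)·(-187.8) = -375.6 kJ/mol
Since enthalpy is a state function, ΔH = (+277.7) + (+552.3) + (+49.0) + (-375.6) = 503.4 kJ/mol

ΔH = 503.4 kJ/mol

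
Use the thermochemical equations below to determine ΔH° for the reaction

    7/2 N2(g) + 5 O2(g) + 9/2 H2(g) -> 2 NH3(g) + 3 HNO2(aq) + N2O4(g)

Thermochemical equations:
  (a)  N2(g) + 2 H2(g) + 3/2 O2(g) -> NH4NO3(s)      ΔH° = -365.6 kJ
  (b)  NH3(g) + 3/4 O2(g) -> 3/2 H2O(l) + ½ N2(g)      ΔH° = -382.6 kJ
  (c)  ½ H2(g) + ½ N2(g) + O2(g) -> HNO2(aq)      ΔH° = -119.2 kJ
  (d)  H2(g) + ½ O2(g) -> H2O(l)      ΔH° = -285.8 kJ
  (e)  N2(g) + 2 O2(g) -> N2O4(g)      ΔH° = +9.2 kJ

(a): not needed (NH4NO3(s) appears nowhere else).
(b) reversed and × 2 (reverse to put NH3(g) on the product side; ×2 to match 2 NH3(g) in the target): (-2)·(-382.6) = +765.2 kJ
(c) × 3 (scale by 3 for the 3 HNO2(aq)): (3)·(-119.2) = -357.6 kJ
(d) × 3: (3)·(-285.8) = -857.4 kJ
(e) as written (N2O4(g) already on the product side): +9.2 kJ
ΔH° = (-2)·(-382.6) + (3)·(-119.2) + (3)·(-285.8) + (1)·(+9.2) = -440.6 kJ

ΔH° = -440.6 kJ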